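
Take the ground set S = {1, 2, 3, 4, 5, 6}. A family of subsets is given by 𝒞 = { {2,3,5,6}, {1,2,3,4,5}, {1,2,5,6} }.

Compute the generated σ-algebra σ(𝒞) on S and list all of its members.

σ(𝒞) (32 sets): { {}, {1}, {3}, {4}, {6}, {1,3}, {1,4}, {1,6}, {2,5}, {3,4}, {3,6}, {4,6}, {1,2,5}, {1,3,4}, {1,3,6}, {1,4,6}, {2,3,5}, {2,4,5}, {2,5,6}, {3,4,6}, {1,2,3,5}, {1,2,4,5}, {1,2,5,6}, {1,3,4,6}, {2,3,4,5}, {2,3,5,6}, {2,4,5,6}, {1,2,3,4,5}, {1,2,3,5,6}, {1,2,4,5,6}, {2,3,4,5,6}, S }

Trace:
Initial family (5 sets): { {}, {1,2,5,6}, {2,3,5,6}, {1,2,3,4,5}, S }.
Round 1: 4 new —
  {6}  = {1,2,3,4,5}ᶜ
  {1,4}  = {2,3,5,6}ᶜ
  {3,4}  = {1,2,5,6}ᶜ
  {1,2,3,5,6}  = {2,3,5,6} ∪ {1,2,5,6}
  — 9 sets.
Round 2: +6 →
  {4}  = {1,2,3,5,6}ᶜ
  {1,3,4}  = {3,4} ∪ {1,4}
  {1,4,6}  = {6} ∪ {1,4}
  {3,4,6}  = {3,4} ∪ {6}
  {1,2,4,5,6}  = {1,4} ∪ {1,2,5,6}
  {2,3,4,5,6}  = {3,4} ∪ {2,3,5,6}
  — 15 sets.
Round 3 adds 7:
  {1}  = {2,3,4,5,6}ᶜ
  {3}  = {1,2,4,5,6}ᶜ
  {4,6}  = {4} ∪ {6}
  {1,2,5}  = {3,4,6}ᶜ
  {2,3,5}  = {1,4,6}ᶜ
  {2,5,6}  = {1,3,4}ᶜ
  {1,3,4,6}  = {3,4} ∪ {1,4,6}
  — 22 sets.
Round 4: 8 new —
  {1,3}  = {3} ∪ {1}
  {1,6}  = {6} ∪ {1}
  {2,5}  = {1,3,4,6}ᶜ
  {3,6}  = {6} ∪ {3}
  {1,2,3,5}  = {4,6}ᶜ
  {1,2,4,5}  = {1,4} ∪ {1,2,5}
  {2,3,4,5}  = {3,4} ∪ {2,3,5}
  {2,4,5,6}  = {4,6} ∪ {2,5,6}
  — 30 sets.
Round 5 (2 new):
  {1,3,6}  = {1} ∪ {3,6}
  {2,4,5}  = {2,5} ∪ {4}
  — 32 sets.
Round 6: no new sets; the family is a σ-algebra.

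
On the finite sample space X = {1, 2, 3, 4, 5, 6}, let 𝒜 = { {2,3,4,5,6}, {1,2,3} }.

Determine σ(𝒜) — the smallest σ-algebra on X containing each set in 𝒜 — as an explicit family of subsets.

|σ(𝒜)| = 8.  σ(𝒜) = { {}, {1}, {2,3}, {1,2,3}, {4,5,6}, {1,4,5,6}, {2,3,4,5,6}, X }

Derivation:
Start: 𝒜 ∪ {∅, X} = { {}, {1,2,3}, {2,3,4,5,6}, X }.
Iteration 1 (2 new):
  {1}  = ᶜ of {2,3,4,5,6}
  {4,5,6}  = ᶜ of {1,2,3}
  |family| = 6
Iteration 2. New:
  {1,4,5,6}  = {4,5,6} ∪ {1}
  |family| = 7
Iteration 3 (1 new):
  {2,3}  = ᶜ of {1,4,5,6}
  |family| = 8
Iteration 4: closed — nothing new.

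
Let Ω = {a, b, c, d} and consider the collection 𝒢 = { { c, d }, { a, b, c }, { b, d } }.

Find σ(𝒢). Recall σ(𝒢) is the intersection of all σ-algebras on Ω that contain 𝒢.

Initial family (5 sets): { ∅, { b, d }, { c, d }, { a, b, c }, Ω }.
Step 1 adds 4:
  { d }  = complement { a, b, c }
  { a, b }  = complement { c, d }
  { a, c }  = complement { b, d }
  { b, c, d }  = { c, d } ∪ { b, d }
  — 9 sets.
Step 2 (3 new):
  { a }  = complement { b, c, d }
  { a, b, d }  = { a, b } ∪ { d }
  { a, c, d }  = { c, d } ∪ { a, c }
  — 12 sets.
Step 3: +3 →
  { b }  = complement { a, c, d }
  { c }  = complement { a, b, d }
  { a, d }  = { d } ∪ { a }
  — 15 sets.
Step 4: 1 new —
  { b, c }  = complement { a, d }
  — 16 sets.
Step 5: stable.

Hence σ(𝒢) has 16 members: { ∅, { a }, { b }, { c }, { d }, { a, b }, { a, c }, { a, d }, { b, c }, { b, d }, { c, d }, { a, b, c }, { a, b, d }, { a, c, d }, { b, c, d }, Ω }.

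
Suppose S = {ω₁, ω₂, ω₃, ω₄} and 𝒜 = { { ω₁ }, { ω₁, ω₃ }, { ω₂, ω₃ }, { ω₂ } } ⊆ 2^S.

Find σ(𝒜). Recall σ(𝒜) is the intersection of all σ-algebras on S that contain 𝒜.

Take S₀ = 𝒜 ∪ {∅, S} = { {  }, { ω₁ }, { ω₂ }, { ω₁, ω₃ }, { ω₂, ω₃ }, S }.
Step 1: +6 →
  { ω₁, ω₂ }  = { ω₂ } ∪ { ω₁ }
  { ω₁, ω₄ }  = { ω₂, ω₃ }ᶜ
  { ω₂, ω₄ }  = { ω₁, ω₃ }ᶜ
  { ω₁, ω₂, ω₃ }  = { ω₂, ω₃ } ∪ { ω₁, ω₃ }
  { ω₁, ω₃, ω₄ }  = { ω₂ }ᶜ
  { ω₂, ω₃, ω₄ }  = { ω₁ }ᶜ
  — 12 sets.
Step 2: 3 new —
  { ω₄ }  = { ω₁, ω₂, ω₃ }ᶜ
  { ω₃, ω₄ }  = { ω₁, ω₂ }ᶜ
  { ω₁, ω₂, ω₄ }  = { ω₁, ω₂ } ∪ { ω₁, ω₄ }
  — 15 sets.
Step 3. New:
  { ω₃ }  = { ω₁, ω₂, ω₄ }ᶜ
  — 16 sets.
Step 4: closed — nothing new.

Therefore σ(𝒜) = { {  }, { ω₁ }, { ω₂ }, { ω₃ }, { ω₄ }, { ω₁, ω₂ }, { ω₁, ω₃ }, { ω₁, ω₄ }, { ω₂, ω₃ }, { ω₂, ω₄ }, { ω₃, ω₄ }, { ω₁, ω₂, ω₃ }, { ω₁, ω₂, ω₄ }, { ω₁, ω₃, ω₄ }, { ω₂, ω₃, ω₄ }, S } (|σ(𝒜)| = 16).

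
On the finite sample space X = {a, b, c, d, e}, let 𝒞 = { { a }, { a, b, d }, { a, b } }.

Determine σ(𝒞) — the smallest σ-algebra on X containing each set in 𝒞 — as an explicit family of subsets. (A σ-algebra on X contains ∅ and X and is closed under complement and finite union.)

Answer: σ(𝒞) = { ∅, { a }, { b }, { d }, { a, b }, { a, d }, { b, d }, { c, e }, { a, b, d }, { a, c, e }, { b, c, e }, { c, d, e }, { a, b, c, e }, { a, c, d, e }, { b, c, d, e }, X }

Trace:
Seed the family with 𝒞 together with ∅ and X: { ∅, { a }, { a, b }, { a, b, d }, X }.
Step 1 (3 new):
  { c, e }  = complement { a, b, d }
  { c, d, e }  = complement { a, b }
  { b, c, d, e }  = complement { a }
  — 8 sets.
Step 2: 3 new —
  { a, c, e }  = { c, e } ∪ { a }
  { a, b, c, e }  = { c, e } ∪ { a, b }
  { a, c, d, e }  = { c, d, e } ∪ { a }
  — 11 sets.
Step 3 (3 new):
  { b }  = complement { a, c, d, e }
  { d }  = complement { a, b, c, e }
  { b, d }  = complement { a, c, e }
  — 14 sets.
Step 4 adds 2:
  { a, d }  = { d } ∪ { a }
  { b, c, e }  = { c, e } ∪ { b }
  — 16 sets.
Step 5: already closed under ᶜ and ∪.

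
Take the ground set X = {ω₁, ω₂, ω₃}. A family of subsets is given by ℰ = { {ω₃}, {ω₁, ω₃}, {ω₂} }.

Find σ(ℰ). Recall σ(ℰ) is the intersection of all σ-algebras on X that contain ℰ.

Answer: σ(ℰ) = { ∅, {ω₁}, {ω₂}, {ω₃}, {ω₁, ω₂}, {ω₁, ω₃}, {ω₂, ω₃}, X }

Working:
Take S₀ = ℰ ∪ {∅, X} = { ∅, {ω₂}, {ω₃}, {ω₁, ω₃}, X }.
Iteration 1: +2 →
  {ω₁, ω₂}  = ᶜ of {ω₃}
  {ω₂, ω₃}  = {ω₃} ∪ {ω₂}
  (now 7)
Iteration 2. New:
  {ω₁}  = ᶜ of {ω₂, ω₃}
  (now 8)
After Iteration 3 the family is unchanged; done.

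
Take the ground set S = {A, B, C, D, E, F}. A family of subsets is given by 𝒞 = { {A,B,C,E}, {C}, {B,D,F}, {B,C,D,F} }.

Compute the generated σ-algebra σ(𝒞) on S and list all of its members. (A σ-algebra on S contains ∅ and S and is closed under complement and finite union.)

Take S₀ = 𝒞 ∪ {∅, S} = { {}, {C}, {B,D,F}, {A,B,C,E}, {B,C,D,F}, S }.
Pass 1: +4 →
  {A,E}  = {B,C,D,F}ᶜ
  {D,F}  = {A,B,C,E}ᶜ
  {A,C,E}  = {B,D,F}ᶜ
  {A,B,D,E,F}  = {C}ᶜ
  — 10 sets.
Pass 2: +3 →
  {C,D,F}  = {C} ∪ {D,F}
  {A,D,E,F}  = {A,E} ∪ {D,F}
  {A,C,D,E,F}  = {A,C,E} ∪ {D,F}
  — 13 sets.
Pass 3 (3 new):
  {B}  = {A,C,D,E,F}ᶜ
  {B,C}  = {A,D,E,F}ᶜ
  {A,B,E}  = {C,D,F}ᶜ
  — 16 sets.
Pass 4: stable.

Therefore σ(𝒞) = { {}, {B}, {C}, {A,E}, {B,C}, {D,F}, {A,B,E}, {A,C,E}, {B,D,F}, {C,D,F}, {A,B,C,E}, {A,D,E,F}, {B,C,D,F}, {A,B,D,E,F}, {A,C,D,E,F}, S } (|σ(𝒞)| = 16).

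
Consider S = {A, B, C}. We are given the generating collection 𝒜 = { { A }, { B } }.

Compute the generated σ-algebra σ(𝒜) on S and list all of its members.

Begin from { {}, { A }, { B }, S } (that is, 𝒜 plus ∅ and S).
Iteration 1: 3 new —
  { A, B }  = { A } ∪ { B }
  { A, C }  = ᶜ of { B }
  { B, C }  = ᶜ of { A }
  |family| = 7
Iteration 2. New:
  { C }  = ᶜ of { A, B }
  |family| = 8
Iteration 3: closed — nothing new.

Hence σ(𝒜) has 8 members: { {}, { A }, { B }, { C }, { A, B }, { A, C }, { B, C }, S }.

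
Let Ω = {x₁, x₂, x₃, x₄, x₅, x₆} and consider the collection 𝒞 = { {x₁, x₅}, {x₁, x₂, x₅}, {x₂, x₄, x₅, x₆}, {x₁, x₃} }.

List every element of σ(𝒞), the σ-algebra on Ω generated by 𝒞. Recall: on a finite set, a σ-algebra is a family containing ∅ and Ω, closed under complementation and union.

Start: 𝒞 ∪ {∅, Ω} = { {}, {x₁, x₃}, {x₁, x₅}, {x₁, x₂, x₅}, {x₂, x₄, x₅, x₆}, Ω }.
Step 1. New:
  {x₁, x₃, x₅}  = {x₁, x₃} ∪ {x₁, x₅}
  {x₃, x₄, x₆}  = complement {x₁, x₂, x₅}
  {x₁, x₂, x₃, x₅}  = {x₁, x₂, x₅} ∪ {x₁, x₃}
  {x₂, x₃, x₄, x₆}  = complement {x₁, x₅}
  {x₁, x₂, x₄, x₅, x₆}  = {x₁, x₂, x₅} ∪ {x₂, x₄, x₅, x₆}
  [11 total]
Step 2: +7 →
  {x₃}  = complement {x₁, x₂, x₄, x₅, x₆}
  {x₄, x₆}  = complement {x₁, x₂, x₃, x₅}
  {x₂, x₄, x₆}  = complement {x₁, x₃, x₅}
  {x₁, x₃, x₄, x₆}  = {x₁, x₃} ∪ {x₃, x₄, x₆}
  {x₁, x₂, x₃, x₄, x₆}  = {x₂, x₃, x₄, x₆} ∪ {x₁, x₃}
  {x₁, x₃, x₄, x₅, x₆}  = {x₁, x₃, x₅} ∪ {x₃, x₄, x₆}
  {x₂, x₃, x₄, x₅, x₆}  = {x₂, x₄, x₅, x₆} ∪ {x₂, x₃, x₄, x₆}
  [18 total]
Step 3 adds 5:
  {x₁}  = complement {x₂, x₃, x₄, x₅, x₆}
  {x₂}  = complement {x₁, x₃, x₄, x₅, x₆}
  {x₅}  = complement {x₁, x₂, x₃, x₄, x₆}
  {x₂, x₅}  = complement {x₁, x₃, x₄, x₆}
  {x₁, x₄, x₅, x₆}  = {x₁, x₅} ∪ {x₄, x₆}
  [23 total]
Step 4: +9 →
  {x₁, x₂}  = {x₂} ∪ {x₁}
  {x₂, x₃}  = complement {x₁, x₄, x₅, x₆}
  {x₃, x₅}  = {x₅} ∪ {x₃}
  {x₁, x₂, x₃}  = {x₂} ∪ {x₁, x₃}
  {x₁, x₄, x₆}  = {x₄, x₆} ∪ {x₁}
  {x₂, x₃, x₅}  = {x₂, x₅} ∪ {x₃}
  {x₄, x₅, x₆}  = {x₅} ∪ {x₄, x₆}
  {x₁, x₂, x₄, x₆}  = {x₂, x₄, x₆} ∪ {x₁}
  {x₃, x₄, x₅, x₆}  = {x₅} ∪ {x₃, x₄, x₆}
  [32 total]
Step 5: no new sets; the family is a σ-algebra.

Therefore σ(𝒞) = { {}, {x₁}, {x₂}, {x₃}, {x₅}, {x₁, x₂}, {x₁, x₃}, {x₁, x₅}, {x₂, x₃}, {x₂, x₅}, {x₃, x₅}, {x₄, x₆}, {x₁, x₂, x₃}, {x₁, x₂, x₅}, {x₁, x₃, x₅}, {x₁, x₄, x₆}, {x₂, x₃, x₅}, {x₂, x₄, x₆}, {x₃, x₄, x₆}, {x₄, x₅, x₆}, {x₁, x₂, x₃, x₅}, {x₁, x₂, x₄, x₆}, {x₁, x₃, x₄, x₆}, {x₁, x₄, x₅, x₆}, {x₂, x₃, x₄, x₆}, {x₂, x₄, x₅, x₆}, {x₃, x₄, x₅, x₆}, {x₁, x₂, x₃, x₄, x₆}, {x₁, x₂, x₄, x₅, x₆}, {x₁, x₃, x₄, x₅, x₆}, {x₂, x₃, x₄, x₅, x₆}, Ω } (|σ(𝒞)| = 32).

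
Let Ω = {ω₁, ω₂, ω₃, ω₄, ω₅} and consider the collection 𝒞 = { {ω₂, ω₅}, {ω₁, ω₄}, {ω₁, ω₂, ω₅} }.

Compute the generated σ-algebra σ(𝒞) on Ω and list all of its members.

σ(𝒞) (16 sets): { ∅, {ω₁}, {ω₃}, {ω₄}, {ω₁, ω₃}, {ω₁, ω₄}, {ω₂, ω₅}, {ω₃, ω₄}, {ω₁, ω₂, ω₅}, {ω₁, ω₃, ω₄}, {ω₂, ω₃, ω₅}, {ω₂, ω₄, ω₅}, {ω₁, ω₂, ω₃, ω₅}, {ω₁, ω₂, ω₄, ω₅}, {ω₂, ω₃, ω₄, ω₅}, Ω }

Check:
Begin from { ∅, {ω₁, ω₄}, {ω₂, ω₅}, {ω₁, ω₂, ω₅}, Ω } (that is, 𝒞 plus ∅ and Ω).
Round 1: 4 new —
  {ω₃, ω₄}  = complement {ω₁, ω₂, ω₅}
  {ω₁, ω₃, ω₄}  = complement {ω₂, ω₅}
  {ω₂, ω₃, ω₅}  = complement {ω₁, ω₄}
  {ω₁, ω₂, ω₄, ω₅}  = {ω₂, ω₅} ∪ {ω₁, ω₄}
  [9 total]
Round 2: +3 →
  {ω₃}  = complement {ω₁, ω₂, ω₄, ω₅}
  {ω₁, ω₂, ω₃, ω₅}  = {ω₁, ω₂, ω₅} ∪ {ω₂, ω₃, ω₅}
  {ω₂, ω₃, ω₄, ω₅}  = {ω₂, ω₅} ∪ {ω₃, ω₄}
  [12 total]
Round 3: 2 new —
  {ω₁}  = complement {ω₂, ω₃, ω₄, ω₅}
  {ω₄}  = complement {ω₁, ω₂, ω₃, ω₅}
  [14 total]
Round 4 adds 2:
  {ω₁, ω₃}  = {ω₃} ∪ {ω₁}
  {ω₂, ω₄, ω₅}  = {ω₂, ω₅} ∪ {ω₄}
  [16 total]
Round 5: already closed under ᶜ and ∪.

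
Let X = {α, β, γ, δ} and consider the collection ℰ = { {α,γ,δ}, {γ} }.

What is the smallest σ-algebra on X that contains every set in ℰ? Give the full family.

|σ(ℰ)| = 8.  σ(ℰ) = { {}, {β}, {γ}, {α,δ}, {β,γ}, {α,β,δ}, {α,γ,δ}, X }

Working:
Start: ℰ ∪ {∅, X} = { {}, {γ}, {α,γ,δ}, X }.
Step 1. New:
  {β}  = complement {α,γ,δ}
  {α,β,δ}  = complement {γ}
Step 2. New:
  {β,γ}  = {γ} ∪ {β}
Step 3: +1 →
  {α,δ}  = complement {β,γ}
Step 4 adds nothing — fixpoint reached.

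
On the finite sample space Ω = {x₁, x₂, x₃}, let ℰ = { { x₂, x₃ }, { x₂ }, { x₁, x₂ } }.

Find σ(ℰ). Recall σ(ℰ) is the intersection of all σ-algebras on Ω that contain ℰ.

Start: ℰ ∪ {∅, Ω} = { {}, { x₂ }, { x₁, x₂ }, { x₂, x₃ }, Ω }.
Iteration 1 (3 new):
  { x₁ }  = { x₂, x₃ }ᶜ
  { x₃ }  = { x₁, x₂ }ᶜ
  { x₁, x₃ }  = { x₂ }ᶜ
  (now 8)
Iteration 2 adds nothing — fixpoint reached.

Hence σ(ℰ) has 8 members: { {}, { x₁ }, { x₂ }, { x₃ }, { x₁, x₂ }, { x₁, x₃ }, { x₂, x₃ }, Ω }.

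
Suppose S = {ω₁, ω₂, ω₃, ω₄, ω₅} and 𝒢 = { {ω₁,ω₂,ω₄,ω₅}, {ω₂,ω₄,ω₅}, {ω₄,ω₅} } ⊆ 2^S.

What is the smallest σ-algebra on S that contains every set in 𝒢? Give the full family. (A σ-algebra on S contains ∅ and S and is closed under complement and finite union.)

σ(𝒢) = { {}, {ω₁}, {ω₂}, {ω₃}, {ω₁,ω₂}, {ω₁,ω₃}, {ω₂,ω₃}, {ω₄,ω₅}, {ω₁,ω₂,ω₃}, {ω₁,ω₄,ω₅}, {ω₂,ω₄,ω₅}, {ω₃,ω₄,ω₅}, {ω₁,ω₂,ω₄,ω₅}, {ω₁,ω₃,ω₄,ω₅}, {ω₂,ω₃,ω₄,ω₅}, S }

Trace:
Take S₀ = 𝒢 ∪ {∅, S} = { {}, {ω₄,ω₅}, {ω₂,ω₄,ω₅}, {ω₁,ω₂,ω₄,ω₅}, S }.
Pass 1: +3 →
  {ω₃}  = complement {ω₁,ω₂,ω₄,ω₅}
  {ω₁,ω₃}  = complement {ω₂,ω₄,ω₅}
  {ω₁,ω₂,ω₃}  = complement {ω₄,ω₅}
  |family| = 8
Pass 2 (3 new):
  {ω₃,ω₄,ω₅}  = {ω₄,ω₅} ∪ {ω₃}
  {ω₁,ω₃,ω₄,ω₅}  = {ω₄,ω₅} ∪ {ω₁,ω₃}
  {ω₂,ω₃,ω₄,ω₅}  = {ω₃} ∪ {ω₂,ω₄,ω₅}
  |family| = 11
Pass 3: +3 →
  {ω₁}  = complement {ω₂,ω₃,ω₄,ω₅}
  {ω₂}  = complement {ω₁,ω₃,ω₄,ω₅}
  {ω₁,ω₂}  = complement {ω₃,ω₄,ω₅}
  |family| = 14
Pass 4 adds 2:
  {ω₂,ω₃}  = {ω₃} ∪ {ω₂}
  {ω₁,ω₄,ω₅}  = {ω₄,ω₅} ∪ {ω₁}
  |family| = 16
Pass 5: no new sets; the family is a σ-algebra.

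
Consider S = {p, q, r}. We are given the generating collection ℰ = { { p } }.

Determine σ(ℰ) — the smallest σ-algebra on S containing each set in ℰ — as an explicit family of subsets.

Start: ℰ ∪ {∅, S} = { {}, { p }, S }.
Round 1 (1 new):
  { q, r }  = complement { p }
  — 4 sets.
Round 2: stable.

|σ(ℰ)| = 4.  σ(ℰ) = { {}, { p }, { q, r }, S }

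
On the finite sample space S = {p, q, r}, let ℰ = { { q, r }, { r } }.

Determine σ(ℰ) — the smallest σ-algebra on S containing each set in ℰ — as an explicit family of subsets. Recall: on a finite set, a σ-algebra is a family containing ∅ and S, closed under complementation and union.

Seed the family with ℰ together with ∅ and S: { {}, { r }, { q, r }, S }.
Iteration 1. New:
  { p }  = ᶜ of { q, r }
  { p, q }  = ᶜ of { r }
  |family| = 6
Iteration 2: +1 →
  { p, r }  = { r } ∪ { p }
  |family| = 7
Iteration 3. New:
  { q }  = ᶜ of { p, r }
  |family| = 8
Iteration 4: closed — nothing new.

Therefore σ(ℰ) = { {}, { p }, { q }, { r }, { p, q }, { p, r }, { q, r }, S } (|σ(ℰ)| = 8).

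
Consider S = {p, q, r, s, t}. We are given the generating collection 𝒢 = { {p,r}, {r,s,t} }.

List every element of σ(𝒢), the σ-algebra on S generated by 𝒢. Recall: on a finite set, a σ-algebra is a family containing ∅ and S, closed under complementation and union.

Answer: σ(𝒢) = { ∅, {p}, {q}, {r}, {p,q}, {p,r}, {q,r}, {s,t}, {p,q,r}, {p,s,t}, {q,s,t}, {r,s,t}, {p,q,s,t}, {p,r,s,t}, {q,r,s,t}, S }

Derivation:
Initial family (4 sets): { ∅, {p,r}, {r,s,t}, S }.
Round 1 adds 3:
  {p,q}  = S∖{r,s,t}
  {q,s,t}  = S∖{p,r}
  {p,r,s,t}  = {p,r} ∪ {r,s,t}
  |family| = 7
Round 2: 4 new —
  {q}  = S∖{p,r,s,t}
  {p,q,r}  = {p,q} ∪ {p,r}
  {p,q,s,t}  = {p,q} ∪ {q,s,t}
  {q,r,s,t}  = {r,s,t} ∪ {q,s,t}
  |family| = 11
Round 3: +3 →
  {p}  = S∖{q,r,s,t}
  {r}  = S∖{p,q,s,t}
  {s,t}  = S∖{p,q,r}
  |family| = 14
Round 4: +2 →
  {q,r}  = {r} ∪ {q}
  {p,s,t}  = {s,t} ∪ {p}
  |family| = 16
Round 5: no new sets; the family is a σ-algebra.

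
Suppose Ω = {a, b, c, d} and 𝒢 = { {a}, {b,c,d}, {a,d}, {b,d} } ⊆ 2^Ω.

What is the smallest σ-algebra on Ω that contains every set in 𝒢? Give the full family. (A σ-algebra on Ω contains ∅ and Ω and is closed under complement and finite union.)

Begin from { ∅, {a}, {a,d}, {b,d}, {b,c,d}, Ω } (that is, 𝒢 plus ∅ and Ω).
Iteration 1. New:
  {a,c}  = ᶜ of {b,d}
  {b,c}  = ᶜ of {a,d}
  {a,b,d}  = {a,d} ∪ {b,d}
  (now 9)
Iteration 2: +3 →
  {c}  = ᶜ of {a,b,d}
  {a,b,c}  = {b,c} ∪ {a,c}
  {a,c,d}  = {a,d} ∪ {a,c}
  (now 12)
Iteration 3. New:
  {b}  = ᶜ of {a,c,d}
  {d}  = ᶜ of {a,b,c}
  (now 14)
Iteration 4: 2 new —
  {a,b}  = {b} ∪ {a}
  {c,d}  = {c} ∪ {d}
  (now 16)
After Iteration 5 the family is unchanged; done.

|σ(𝒢)| = 16.  σ(𝒢) = { ∅, {a}, {b}, {c}, {d}, {a,b}, {a,c}, {a,d}, {b,c}, {b,d}, {c,d}, {a,b,c}, {a,b,d}, {a,c,d}, {b,c,d}, Ω }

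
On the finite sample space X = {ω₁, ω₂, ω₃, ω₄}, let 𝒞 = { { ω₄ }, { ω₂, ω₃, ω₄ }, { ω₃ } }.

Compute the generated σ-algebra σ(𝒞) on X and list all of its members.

σ(𝒞) = { {  }, { ω₁ }, { ω₂ }, { ω₃ }, { ω₄ }, { ω₁, ω₂ }, { ω₁, ω₃ }, { ω₁, ω₄ }, { ω₂, ω₃ }, { ω₂, ω₄ }, { ω₃, ω₄ }, { ω₁, ω₂, ω₃ }, { ω₁, ω₂, ω₄ }, { ω₁, ω₃, ω₄ }, { ω₂, ω₃, ω₄ }, X }

Derivation:
Take S₀ = 𝒞 ∪ {∅, X} = { {  }, { ω₃ }, { ω₄ }, { ω₂, ω₃, ω₄ }, X }.
Iteration 1 (4 new):
  { ω₁ }  = ᶜ of { ω₂, ω₃, ω₄ }
  { ω₃, ω₄ }  = { ω₃ } ∪ { ω₄ }
  { ω₁, ω₂, ω₃ }  = ᶜ of { ω₄ }
  { ω₁, ω₂, ω₄ }  = ᶜ of { ω₃ }
  [9 total]
Iteration 2 (4 new):
  { ω₁, ω₂ }  = ᶜ of { ω₃, ω₄ }
  { ω₁, ω₃ }  = { ω₃ } ∪ { ω₁ }
  { ω₁, ω₄ }  = { ω₄ } ∪ { ω₁ }
  { ω₁, ω₃, ω₄ }  = { ω₃, ω₄ } ∪ { ω₁ }
  [13 total]
Iteration 3 adds 3:
  { ω₂ }  = ᶜ of { ω₁, ω₃, ω₄ }
  { ω₂, ω₃ }  = ᶜ of { ω₁, ω₄ }
  { ω₂, ω₄ }  = ᶜ of { ω₁, ω₃ }
  [16 total]
Iteration 4: already closed under ᶜ and ∪.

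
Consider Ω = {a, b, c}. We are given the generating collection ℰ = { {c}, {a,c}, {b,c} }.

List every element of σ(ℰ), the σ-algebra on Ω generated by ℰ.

σ(ℰ) (8 sets): { {}, {a}, {b}, {c}, {a,b}, {a,c}, {b,c}, Ω }

Derivation:
Seed the family with ℰ together with ∅ and Ω: { {}, {c}, {a,c}, {b,c}, Ω }.
Pass 1 (3 new):
  {a}  = ᶜ of {b,c}
  {b}  = ᶜ of {a,c}
  {a,b}  = ᶜ of {c}
  [8 total]
Pass 2: no new sets; the family is a σ-algebra.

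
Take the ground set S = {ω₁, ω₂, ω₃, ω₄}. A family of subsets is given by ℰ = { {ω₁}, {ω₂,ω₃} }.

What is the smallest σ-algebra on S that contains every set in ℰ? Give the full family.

Initial family (4 sets): { ∅, {ω₁}, {ω₂,ω₃}, S }.
Iteration 1: +3 →
  {ω₁,ω₄}  = complement {ω₂,ω₃}
  {ω₁,ω₂,ω₃}  = {ω₂,ω₃} ∪ {ω₁}
  {ω₂,ω₃,ω₄}  = complement {ω₁}
  — 7 sets.
Iteration 2: 1 new —
  {ω₄}  = complement {ω₁,ω₂,ω₃}
  — 8 sets.
Iteration 3 adds nothing — fixpoint reached.

Therefore σ(ℰ) = { ∅, {ω₁}, {ω₄}, {ω₁,ω₄}, {ω₂,ω₃}, {ω₁,ω₂,ω₃}, {ω₂,ω₃,ω₄}, S } (|σ(ℰ)| = 8).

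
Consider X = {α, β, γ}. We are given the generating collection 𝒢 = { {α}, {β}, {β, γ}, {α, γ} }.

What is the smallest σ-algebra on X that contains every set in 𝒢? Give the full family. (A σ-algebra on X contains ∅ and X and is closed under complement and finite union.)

Answer: σ(𝒢) = { {}, {α}, {β}, {γ}, {α, β}, {α, γ}, {β, γ}, X }

Check:
Begin from { {}, {α}, {β}, {α, γ}, {β, γ}, X } (that is, 𝒢 plus ∅ and X).
Step 1: 1 new —
  {α, β}  = {β} ∪ {α}
  — 7 sets.
Step 2: +1 →
  {γ}  = ᶜ of {α, β}
  — 8 sets.
Step 3 adds nothing — fixpoint reached.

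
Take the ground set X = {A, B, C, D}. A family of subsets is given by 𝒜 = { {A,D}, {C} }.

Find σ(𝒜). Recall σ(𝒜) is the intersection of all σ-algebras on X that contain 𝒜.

|σ(𝒜)| = 8.  σ(𝒜) = { {}, {B}, {C}, {A,D}, {B,C}, {A,B,D}, {A,C,D}, X }

Derivation:
Begin from { {}, {C}, {A,D}, X } (that is, 𝒜 plus ∅ and X).
Round 1 (3 new):
  {B,C}  = {A,D}ᶜ
  {A,B,D}  = {C}ᶜ
  {A,C,D}  = {C} ∪ {A,D}
Round 2 adds 1:
  {B}  = {A,C,D}ᶜ
After Round 3 the family is unchanged; done.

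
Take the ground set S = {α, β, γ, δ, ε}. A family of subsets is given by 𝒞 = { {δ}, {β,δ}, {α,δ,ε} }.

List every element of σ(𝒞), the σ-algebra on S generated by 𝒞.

Answer: σ(𝒞) = { ∅, {β}, {γ}, {δ}, {α,ε}, {β,γ}, {β,δ}, {γ,δ}, {α,β,ε}, {α,γ,ε}, {α,δ,ε}, {β,γ,δ}, {α,β,γ,ε}, {α,β,δ,ε}, {α,γ,δ,ε}, S }

Check:
Start: 𝒞 ∪ {∅, S} = { ∅, {δ}, {β,δ}, {α,δ,ε}, S }.
Step 1. New:
  {β,γ}  = S∖{α,δ,ε}
  {α,γ,ε}  = S∖{β,δ}
  {α,β,γ,ε}  = S∖{δ}
  {α,β,δ,ε}  = {α,δ,ε} ∪ {β,δ}
Step 2. New:
  {γ}  = S∖{α,β,δ,ε}
  {β,γ,δ}  = {β,γ} ∪ {δ}
  {α,γ,δ,ε}  = {α,δ,ε} ∪ {α,γ,ε}
Step 3 (3 new):
  {β}  = S∖{α,γ,δ,ε}
  {α,ε}  = S∖{β,γ,δ}
  {γ,δ}  = {γ} ∪ {δ}
Step 4 adds 1:
  {α,β,ε}  = S∖{γ,δ}
Step 5: already closed under ᶜ and ∪.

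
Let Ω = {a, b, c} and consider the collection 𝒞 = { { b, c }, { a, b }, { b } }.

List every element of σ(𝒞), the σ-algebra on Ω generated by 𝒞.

Take S₀ = 𝒞 ∪ {∅, Ω} = { ∅, { b }, { a, b }, { b, c }, Ω }.
Iteration 1: +3 →
  { a }  = complement { b, c }
  { c }  = complement { a, b }
  { a, c }  = complement { b }
Iteration 2 adds nothing — fixpoint reached.

Hence σ(𝒞) has 8 members: { ∅, { a }, { b }, { c }, { a, b }, { a, c }, { b, c }, Ω }.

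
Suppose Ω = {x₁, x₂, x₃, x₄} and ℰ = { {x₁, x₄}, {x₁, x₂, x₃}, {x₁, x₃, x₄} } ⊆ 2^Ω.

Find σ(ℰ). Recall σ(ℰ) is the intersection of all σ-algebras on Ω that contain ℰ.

Start: ℰ ∪ {∅, Ω} = { ∅, {x₁, x₄}, {x₁, x₂, x₃}, {x₁, x₃, x₄}, Ω }.
Round 1 (3 new):
  {x₂}  = ᶜ of {x₁, x₃, x₄}
  {x₄}  = ᶜ of {x₁, x₂, x₃}
  {x₂, x₃}  = ᶜ of {x₁, x₄}
Round 2 adds 3:
  {x₂, x₄}  = {x₄} ∪ {x₂}
  {x₁, x₂, x₄}  = {x₂} ∪ {x₁, x₄}
  {x₂, x₃, x₄}  = {x₄} ∪ {x₂, x₃}
Round 3 adds 3:
  {x₁}  = ᶜ of {x₂, x₃, x₄}
  {x₃}  = ᶜ of {x₁, x₂, x₄}
  {x₁, x₃}  = ᶜ of {x₂, x₄}
Round 4 (2 new):
  {x₁, x₂}  = {x₂} ∪ {x₁}
  {x₃, x₄}  = {x₃} ∪ {x₄}
Round 5 adds nothing — fixpoint reached.

|σ(ℰ)| = 16.  σ(ℰ) = { ∅, {x₁}, {x₂}, {x₃}, {x₄}, {x₁, x₂}, {x₁, x₃}, {x₁, x₄}, {x₂, x₃}, {x₂, x₄}, {x₃, x₄}, {x₁, x₂, x₃}, {x₁, x₂, x₄}, {x₁, x₃, x₄}, {x₂, x₃, x₄}, Ω }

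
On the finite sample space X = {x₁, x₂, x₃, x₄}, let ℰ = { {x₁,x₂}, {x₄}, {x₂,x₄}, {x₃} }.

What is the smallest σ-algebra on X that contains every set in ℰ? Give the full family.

Take S₀ = ℰ ∪ {∅, X} = { ∅, {x₃}, {x₄}, {x₁,x₂}, {x₂,x₄}, X }.
Iteration 1 adds 5:
  {x₁,x₃}  = X∖{x₂,x₄}
  {x₃,x₄}  = X∖{x₁,x₂}
  {x₁,x₂,x₃}  = X∖{x₄}
  {x₁,x₂,x₄}  = X∖{x₃}
  {x₂,x₃,x₄}  = {x₃} ∪ {x₂,x₄}
  [11 total]
Iteration 2 adds 2:
  {x₁}  = X∖{x₂,x₃,x₄}
  {x₁,x₃,x₄}  = {x₃,x₄} ∪ {x₁,x₃}
  [13 total]
Iteration 3: 2 new —
  {x₂}  = X∖{x₁,x₃,x₄}
  {x₁,x₄}  = {x₄} ∪ {x₁}
  [15 total]
Iteration 4. New:
  {x₂,x₃}  = X∖{x₁,x₄}
  [16 total]
Iteration 5: stable.

Therefore σ(ℰ) = { ∅, {x₁}, {x₂}, {x₃}, {x₄}, {x₁,x₂}, {x₁,x₃}, {x₁,x₄}, {x₂,x₃}, {x₂,x₄}, {x₃,x₄}, {x₁,x₂,x₃}, {x₁,x₂,x₄}, {x₁,x₃,x₄}, {x₂,x₃,x₄}, X } (|σ(ℰ)| = 16).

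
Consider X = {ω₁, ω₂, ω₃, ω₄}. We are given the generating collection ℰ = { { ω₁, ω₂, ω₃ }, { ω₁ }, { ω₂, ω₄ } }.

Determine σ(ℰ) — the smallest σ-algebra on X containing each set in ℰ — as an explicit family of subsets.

|σ(ℰ)| = 16.  σ(ℰ) = { {}, { ω₁ }, { ω₂ }, { ω₃ }, { ω₄ }, { ω₁, ω₂ }, { ω₁, ω₃ }, { ω₁, ω₄ }, { ω₂, ω₃ }, { ω₂, ω₄ }, { ω₃, ω₄ }, { ω₁, ω₂, ω₃ }, { ω₁, ω₂, ω₄ }, { ω₁, ω₃, ω₄ }, { ω₂, ω₃, ω₄ }, X }

Derivation:
Take S₀ = ℰ ∪ {∅, X} = { {}, { ω₁ }, { ω₂, ω₄ }, { ω₁, ω₂, ω₃ }, X }.
Iteration 1: +4 →
  { ω₄ }  = X∖{ ω₁, ω₂, ω₃ }
  { ω₁, ω₃ }  = X∖{ ω₂, ω₄ }
  { ω₁, ω₂, ω₄ }  = { ω₂, ω₄ } ∪ { ω₁ }
  { ω₂, ω₃, ω₄ }  = X∖{ ω₁ }
  |family| = 9
Iteration 2 adds 3:
  { ω₃ }  = X∖{ ω₁, ω₂, ω₄ }
  { ω₁, ω₄ }  = { ω₄ } ∪ { ω₁ }
  { ω₁, ω₃, ω₄ }  = { ω₁, ω₃ } ∪ { ω₄ }
  |family| = 12
Iteration 3: 3 new —
  { ω₂ }  = X∖{ ω₁, ω₃, ω₄ }
  { ω₂, ω₃ }  = X∖{ ω₁, ω₄ }
  { ω₃, ω₄ }  = { ω₃ } ∪ { ω₄ }
  |family| = 15
Iteration 4: +1 →
  { ω₁, ω₂ }  = X∖{ ω₃, ω₄ }
  |family| = 16
Iteration 5: stable.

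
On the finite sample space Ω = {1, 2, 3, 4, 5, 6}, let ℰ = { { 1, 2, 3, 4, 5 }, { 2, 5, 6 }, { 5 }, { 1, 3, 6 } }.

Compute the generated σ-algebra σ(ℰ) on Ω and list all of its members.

Initial family (6 sets): { {}, { 5 }, { 1, 3, 6 }, { 2, 5, 6 }, { 1, 2, 3, 4, 5 }, Ω }.
Step 1 adds 6:
  { 6 }  = ᶜ of { 1, 2, 3, 4, 5 }
  { 1, 3, 4 }  = ᶜ of { 2, 5, 6 }
  { 2, 4, 5 }  = ᶜ of { 1, 3, 6 }
  { 1, 3, 5, 6 }  = { 1, 3, 6 } ∪ { 5 }
  { 1, 2, 3, 4, 6 }  = ᶜ of { 5 }
  { 1, 2, 3, 5, 6 }  = { 1, 3, 6 } ∪ { 2, 5, 6 }
  (now 12)
Step 2: +7 →
  { 4 }  = ᶜ of { 1, 2, 3, 5, 6 }
  { 2, 4 }  = ᶜ of { 1, 3, 5, 6 }
  { 5, 6 }  = { 6 } ∪ { 5 }
  { 1, 3, 4, 5 }  = { 5 } ∪ { 1, 3, 4 }
  { 1, 3, 4, 6 }  = { 1, 3, 6 } ∪ { 1, 3, 4 }
  { 2, 4, 5, 6 }  = { 2, 5, 6 } ∪ { 2, 4, 5 }
  { 1, 3, 4, 5, 6 }  = { 1, 3, 5, 6 } ∪ { 1, 3, 4 }
  (now 19)
Step 3 adds 9:
  { 2 }  = ᶜ of { 1, 3, 4, 5, 6 }
  { 1, 3 }  = ᶜ of { 2, 4, 5, 6 }
  { 2, 5 }  = ᶜ of { 1, 3, 4, 6 }
  { 2, 6 }  = ᶜ of { 1, 3, 4, 5 }
  { 4, 5 }  = { 5 } ∪ { 4 }
  { 4, 6 }  = { 6 } ∪ { 4 }
  { 2, 4, 6 }  = { 2, 4 } ∪ { 6 }
  { 4, 5, 6 }  = { 5, 6 } ∪ { 4 }
  { 1, 2, 3, 4 }  = ᶜ of { 5, 6 }
  (now 28)
Step 4: 4 new —
  { 1, 2, 3 }  = ᶜ of { 4, 5, 6 }
  { 1, 3, 5 }  = ᶜ of { 2, 4, 6 }
  { 1, 2, 3, 5 }  = ᶜ of { 4, 6 }
  { 1, 2, 3, 6 }  = ᶜ of { 4, 5 }
  (now 32)
Step 5: closed — nothing new.

|σ(ℰ)| = 32.  σ(ℰ) = { {}, { 2 }, { 4 }, { 5 }, { 6 }, { 1, 3 }, { 2, 4 }, { 2, 5 }, { 2, 6 }, { 4, 5 }, { 4, 6 }, { 5, 6 }, { 1, 2, 3 }, { 1, 3, 4 }, { 1, 3, 5 }, { 1, 3, 6 }, { 2, 4, 5 }, { 2, 4, 6 }, { 2, 5, 6 }, { 4, 5, 6 }, { 1, 2, 3, 4 }, { 1, 2, 3, 5 }, { 1, 2, 3, 6 }, { 1, 3, 4, 5 }, { 1, 3, 4, 6 }, { 1, 3, 5, 6 }, { 2, 4, 5, 6 }, { 1, 2, 3, 4, 5 }, { 1, 2, 3, 4, 6 }, { 1, 2, 3, 5, 6 }, { 1, 3, 4, 5, 6 }, Ω }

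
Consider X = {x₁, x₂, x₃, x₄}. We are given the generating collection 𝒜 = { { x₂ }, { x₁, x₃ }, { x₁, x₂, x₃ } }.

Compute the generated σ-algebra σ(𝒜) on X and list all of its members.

σ(𝒜) = { {  }, { x₂ }, { x₄ }, { x₁, x₃ }, { x₂, x₄ }, { x₁, x₂, x₃ }, { x₁, x₃, x₄ }, X }

Derivation:
Initial family (5 sets): { {  }, { x₂ }, { x₁, x₃ }, { x₁, x₂, x₃ }, X }.
Round 1. New:
  { x₄ }  = ᶜ of { x₁, x₂, x₃ }
  { x₂, x₄ }  = ᶜ of { x₁, x₃ }
  { x₁, x₃, x₄ }  = ᶜ of { x₂ }
  — 8 sets.
Round 2 adds nothing — fixpoint reached.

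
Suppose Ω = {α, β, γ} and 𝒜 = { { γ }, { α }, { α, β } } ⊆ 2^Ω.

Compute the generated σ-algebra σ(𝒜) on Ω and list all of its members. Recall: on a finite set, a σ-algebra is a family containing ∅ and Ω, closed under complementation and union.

|σ(𝒜)| = 8.  σ(𝒜) = { ∅, { α }, { β }, { γ }, { α, β }, { α, γ }, { β, γ }, Ω }

Check:
Take S₀ = 𝒜 ∪ {∅, Ω} = { ∅, { α }, { γ }, { α, β }, Ω }.
Round 1: +2 →
  { α, γ }  = { γ } ∪ { α }
  { β, γ }  = Ω∖{ α }
  [7 total]
Round 2 adds 1:
  { β }  = Ω∖{ α, γ }
  [8 total]
Round 3: stable.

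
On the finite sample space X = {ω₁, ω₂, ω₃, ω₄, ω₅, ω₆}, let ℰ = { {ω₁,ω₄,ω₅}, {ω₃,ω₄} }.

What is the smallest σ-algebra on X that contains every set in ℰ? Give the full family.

Begin from { {}, {ω₃,ω₄}, {ω₁,ω₄,ω₅}, X } (that is, ℰ plus ∅ and X).
Pass 1 (3 new):
  {ω₂,ω₃,ω₆}  = complement {ω₁,ω₄,ω₅}
  {ω₁,ω₂,ω₅,ω₆}  = complement {ω₃,ω₄}
  {ω₁,ω₃,ω₄,ω₅}  = {ω₃,ω₄} ∪ {ω₁,ω₄,ω₅}
  (now 7)
Pass 2: +4 →
  {ω₂,ω₆}  = complement {ω₁,ω₃,ω₄,ω₅}
  {ω₂,ω₃,ω₄,ω₆}  = {ω₃,ω₄} ∪ {ω₂,ω₃,ω₆}
  {ω₁,ω₂,ω₃,ω₅,ω₆}  = {ω₂,ω₃,ω₆} ∪ {ω₁,ω₂,ω₅,ω₆}
  {ω₁,ω₂,ω₄,ω₅,ω₆}  = {ω₁,ω₄,ω₅} ∪ {ω₁,ω₂,ω₅,ω₆}
  (now 11)
Pass 3 adds 3:
  {ω₃}  = complement {ω₁,ω₂,ω₄,ω₅,ω₆}
  {ω₄}  = complement {ω₁,ω₂,ω₃,ω₅,ω₆}
  {ω₁,ω₅}  = complement {ω₂,ω₃,ω₄,ω₆}
  (now 14)
Pass 4: 2 new —
  {ω₁,ω₃,ω₅}  = {ω₃} ∪ {ω₁,ω₅}
  {ω₂,ω₄,ω₆}  = {ω₄} ∪ {ω₂,ω₆}
  (now 16)
Pass 5: already closed under ᶜ and ∪.

|σ(ℰ)| = 16.  σ(ℰ) = { {}, {ω₃}, {ω₄}, {ω₁,ω₅}, {ω₂,ω₆}, {ω₃,ω₄}, {ω₁,ω₃,ω₅}, {ω₁,ω₄,ω₅}, {ω₂,ω₃,ω₆}, {ω₂,ω₄,ω₆}, {ω₁,ω₂,ω₅,ω₆}, {ω₁,ω₃,ω₄,ω₅}, {ω₂,ω₃,ω₄,ω₆}, {ω₁,ω₂,ω₃,ω₅,ω₆}, {ω₁,ω₂,ω₄,ω₅,ω₆}, X }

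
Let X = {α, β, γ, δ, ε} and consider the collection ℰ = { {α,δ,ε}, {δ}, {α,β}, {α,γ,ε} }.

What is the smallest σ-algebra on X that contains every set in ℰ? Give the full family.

Seed the family with ℰ together with ∅ and X: { ∅, {δ}, {α,β}, {α,γ,ε}, {α,δ,ε}, X }.
Step 1: +7 →
  {β,γ}  = X∖{α,δ,ε}
  {β,δ}  = X∖{α,γ,ε}
  {α,β,δ}  = {α,β} ∪ {δ}
  {γ,δ,ε}  = X∖{α,β}
  {α,β,γ,ε}  = X∖{δ}
  {α,β,δ,ε}  = {α,δ,ε} ∪ {α,β}
  {α,γ,δ,ε}  = {α,δ,ε} ∪ {α,γ,ε}
  |family| = 13
Step 2: 7 new —
  {β}  = X∖{α,γ,δ,ε}
  {γ}  = X∖{α,β,δ,ε}
  {γ,ε}  = X∖{α,β,δ}
  {α,β,γ}  = {α,β} ∪ {β,γ}
  {β,γ,δ}  = {β,γ} ∪ {δ}
  {α,β,γ,δ}  = {α,β,δ} ∪ {β,γ}
  {β,γ,δ,ε}  = {γ,δ,ε} ∪ {β,γ}
  |family| = 20
Step 3: 6 new —
  {α}  = X∖{β,γ,δ,ε}
  {ε}  = X∖{α,β,γ,δ}
  {α,ε}  = X∖{β,γ,δ}
  {γ,δ}  = {γ} ∪ {δ}
  {δ,ε}  = X∖{α,β,γ}
  {β,γ,ε}  = {β} ∪ {γ,ε}
  |family| = 26
Step 4: 6 new —
  {α,γ}  = {γ} ∪ {α}
  {α,δ}  = X∖{β,γ,ε}
  {β,ε}  = {β} ∪ {ε}
  {α,β,ε}  = X∖{γ,δ}
  {α,γ,δ}  = {γ,δ} ∪ {α}
  {β,δ,ε}  = {β} ∪ {δ,ε}
  |family| = 32
Step 5 adds nothing — fixpoint reached.

Therefore σ(ℰ) = { ∅, {α}, {β}, {γ}, {δ}, {ε}, {α,β}, {α,γ}, {α,δ}, {α,ε}, {β,γ}, {β,δ}, {β,ε}, {γ,δ}, {γ,ε}, {δ,ε}, {α,β,γ}, {α,β,δ}, {α,β,ε}, {α,γ,δ}, {α,γ,ε}, {α,δ,ε}, {β,γ,δ}, {β,γ,ε}, {β,δ,ε}, {γ,δ,ε}, {α,β,γ,δ}, {α,β,γ,ε}, {α,β,δ,ε}, {α,γ,δ,ε}, {β,γ,δ,ε}, X } (|σ(ℰ)| = 32).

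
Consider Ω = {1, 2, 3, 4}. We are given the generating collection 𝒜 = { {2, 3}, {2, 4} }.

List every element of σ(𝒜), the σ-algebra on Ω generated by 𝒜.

σ(𝒜) (16 sets): { {}, {1}, {2}, {3}, {4}, {1, 2}, {1, 3}, {1, 4}, {2, 3}, {2, 4}, {3, 4}, {1, 2, 3}, {1, 2, 4}, {1, 3, 4}, {2, 3, 4}, Ω }

Working:
Start: 𝒜 ∪ {∅, Ω} = { {}, {2, 3}, {2, 4}, Ω }.
Iteration 1 (3 new):
  {1, 3}  = Ω∖{2, 4}
  {1, 4}  = Ω∖{2, 3}
  {2, 3, 4}  = {2, 4} ∪ {2, 3}
  (now 7)
Iteration 2: 4 new —
  {1}  = Ω∖{2, 3, 4}
  {1, 2, 3}  = {2, 3} ∪ {1, 3}
  {1, 2, 4}  = {1, 4} ∪ {2, 4}
  {1, 3, 4}  = {1, 4} ∪ {1, 3}
  (now 11)
Iteration 3 adds 3:
  {2}  = Ω∖{1, 3, 4}
  {3}  = Ω∖{1, 2, 4}
  {4}  = Ω∖{1, 2, 3}
  (now 14)
Iteration 4: 2 new —
  {1, 2}  = {2} ∪ {1}
  {3, 4}  = {3} ∪ {4}
  (now 16)
Iteration 5: closed — nothing new.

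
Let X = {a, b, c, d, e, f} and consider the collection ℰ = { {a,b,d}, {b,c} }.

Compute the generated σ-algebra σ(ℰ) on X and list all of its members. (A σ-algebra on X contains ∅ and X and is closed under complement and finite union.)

Take S₀ = ℰ ∪ {∅, X} = { {}, {b,c}, {a,b,d}, X }.
Step 1: +3 →
  {c,e,f}  = X∖{a,b,d}
  {a,b,c,d}  = {a,b,d} ∪ {b,c}
  {a,d,e,f}  = X∖{b,c}
Step 2: 4 new —
  {e,f}  = X∖{a,b,c,d}
  {b,c,e,f}  = {b,c} ∪ {c,e,f}
  {a,b,d,e,f}  = {a,d,e,f} ∪ {a,b,d}
  {a,c,d,e,f}  = {c,e,f} ∪ {a,d,e,f}
Step 3 adds 3:
  {b}  = X∖{a,c,d,e,f}
  {c}  = X∖{a,b,d,e,f}
  {a,d}  = X∖{b,c,e,f}
Step 4: 2 new —
  {a,c,d}  = {c} ∪ {a,d}
  {b,e,f}  = {e,f} ∪ {b}
After Step 5 the family is unchanged; done.

Hence σ(ℰ) has 16 members: { {}, {b}, {c}, {a,d}, {b,c}, {e,f}, {a,b,d}, {a,c,d}, {b,e,f}, {c,e,f}, {a,b,c,d}, {a,d,e,f}, {b,c,e,f}, {a,b,d,e,f}, {a,c,d,e,f}, X }.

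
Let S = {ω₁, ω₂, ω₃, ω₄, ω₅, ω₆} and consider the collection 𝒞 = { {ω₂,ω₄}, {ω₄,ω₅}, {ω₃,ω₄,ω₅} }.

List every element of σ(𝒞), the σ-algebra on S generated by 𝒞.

Start: 𝒞 ∪ {∅, S} = { ∅, {ω₂,ω₄}, {ω₄,ω₅}, {ω₃,ω₄,ω₅}, S }.
Pass 1 adds 5:
  {ω₁,ω₂,ω₆}  = ᶜ of {ω₃,ω₄,ω₅}
  {ω₂,ω₄,ω₅}  = {ω₄,ω₅} ∪ {ω₂,ω₄}
  {ω₁,ω₂,ω₃,ω₆}  = ᶜ of {ω₄,ω₅}
  {ω₁,ω₃,ω₅,ω₆}  = ᶜ of {ω₂,ω₄}
  {ω₂,ω₃,ω₄,ω₅}  = {ω₃,ω₄,ω₅} ∪ {ω₂,ω₄}
  [10 total]
Pass 2 adds 7:
  {ω₁,ω₆}  = ᶜ of {ω₂,ω₃,ω₄,ω₅}
  {ω₁,ω₃,ω₆}  = ᶜ of {ω₂,ω₄,ω₅}
  {ω₁,ω₂,ω₄,ω₆}  = {ω₁,ω₂,ω₆} ∪ {ω₂,ω₄}
  {ω₁,ω₂,ω₃,ω₄,ω₆}  = {ω₁,ω₂,ω₃,ω₆} ∪ {ω₂,ω₄}
  {ω₁,ω₂,ω₃,ω₅,ω₆}  = {ω₁,ω₃,ω₅,ω₆} ∪ {ω₁,ω₂,ω₃,ω₆}
  {ω₁,ω₂,ω₄,ω₅,ω₆}  = {ω₄,ω₅} ∪ {ω₁,ω₂,ω₆}
  {ω₁,ω₃,ω₄,ω₅,ω₆}  = {ω₁,ω₃,ω₅,ω₆} ∪ {ω₃,ω₄,ω₅}
  [17 total]
Pass 3 (6 new):
  {ω₂}  = ᶜ of {ω₁,ω₃,ω₄,ω₅,ω₆}
  {ω₃}  = ᶜ of {ω₁,ω₂,ω₄,ω₅,ω₆}
  {ω₄}  = ᶜ of {ω₁,ω₂,ω₃,ω₅,ω₆}
  {ω₅}  = ᶜ of {ω₁,ω₂,ω₃,ω₄,ω₆}
  {ω₃,ω₅}  = ᶜ of {ω₁,ω₂,ω₄,ω₆}
  {ω₁,ω₄,ω₅,ω₆}  = {ω₄,ω₅} ∪ {ω₁,ω₆}
  [23 total]
Pass 4: +9 →
  {ω₂,ω₃}  = ᶜ of {ω₁,ω₄,ω₅,ω₆}
  {ω₂,ω₅}  = {ω₂} ∪ {ω₅}
  {ω₃,ω₄}  = {ω₃} ∪ {ω₄}
  {ω₁,ω₄,ω₆}  = {ω₁,ω₆} ∪ {ω₄}
  {ω₁,ω₅,ω₆}  = {ω₁,ω₆} ∪ {ω₅}
  {ω₂,ω₃,ω₄}  = {ω₃} ∪ {ω₂,ω₄}
  {ω₂,ω₃,ω₅}  = {ω₂} ∪ {ω₃,ω₅}
  {ω₁,ω₂,ω₅,ω₆}  = {ω₅} ∪ {ω₁,ω₂,ω₆}
  {ω₁,ω₃,ω₄,ω₆}  = {ω₁,ω₃,ω₆} ∪ {ω₄}
  [32 total]
Pass 5: closed — nothing new.

Hence σ(𝒞) has 32 members: { ∅, {ω₂}, {ω₃}, {ω₄}, {ω₅}, {ω₁,ω₆}, {ω₂,ω₃}, {ω₂,ω₄}, {ω₂,ω₅}, {ω₃,ω₄}, {ω₃,ω₅}, {ω₄,ω₅}, {ω₁,ω₂,ω₆}, {ω₁,ω₃,ω₆}, {ω₁,ω₄,ω₆}, {ω₁,ω₅,ω₆}, {ω₂,ω₃,ω₄}, {ω₂,ω₃,ω₅}, {ω₂,ω₄,ω₅}, {ω₃,ω₄,ω₅}, {ω₁,ω₂,ω₃,ω₆}, {ω₁,ω₂,ω₄,ω₆}, {ω₁,ω₂,ω₅,ω₆}, {ω₁,ω₃,ω₄,ω₆}, {ω₁,ω₃,ω₅,ω₆}, {ω₁,ω₄,ω₅,ω₆}, {ω₂,ω₃,ω₄,ω₅}, {ω₁,ω₂,ω₃,ω₄,ω₆}, {ω₁,ω₂,ω₃,ω₅,ω₆}, {ω₁,ω₂,ω₄,ω₅,ω₆}, {ω₁,ω₃,ω₄,ω₅,ω₆}, S }.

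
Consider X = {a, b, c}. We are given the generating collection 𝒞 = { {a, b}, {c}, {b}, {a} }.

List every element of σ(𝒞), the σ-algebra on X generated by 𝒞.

Answer: σ(𝒞) = { ∅, {a}, {b}, {c}, {a, b}, {a, c}, {b, c}, X }

Trace:
Take S₀ = 𝒞 ∪ {∅, X} = { ∅, {a}, {b}, {c}, {a, b}, X }.
Iteration 1 adds 2:
  {a, c}  = complement {b}
  {b, c}  = complement {a}
  |family| = 8
Iteration 2: no new sets; the family is a σ-algebra.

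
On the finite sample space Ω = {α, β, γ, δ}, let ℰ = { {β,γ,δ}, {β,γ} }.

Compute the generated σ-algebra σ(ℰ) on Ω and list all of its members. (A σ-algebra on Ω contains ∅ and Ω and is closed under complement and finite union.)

Begin from { {}, {β,γ}, {β,γ,δ}, Ω } (that is, ℰ plus ∅ and Ω).
Iteration 1 (2 new):
  {α}  = ᶜ of {β,γ,δ}
  {α,δ}  = ᶜ of {β,γ}
  — 6 sets.
Iteration 2 (1 new):
  {α,β,γ}  = {β,γ} ∪ {α}
  — 7 sets.
Iteration 3: 1 new —
  {δ}  = ᶜ of {α,β,γ}
  — 8 sets.
Iteration 4: no new sets; the family is a σ-algebra.

σ(ℰ) = { {}, {α}, {δ}, {α,δ}, {β,γ}, {α,β,γ}, {β,γ,δ}, Ω }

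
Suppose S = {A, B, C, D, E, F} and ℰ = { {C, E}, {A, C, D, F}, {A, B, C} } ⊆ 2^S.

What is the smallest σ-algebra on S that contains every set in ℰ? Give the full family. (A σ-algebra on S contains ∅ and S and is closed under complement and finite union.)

σ(ℰ) (32 sets): { {}, {A}, {B}, {C}, {E}, {A, B}, {A, C}, {A, E}, {B, C}, {B, E}, {C, E}, {D, F}, {A, B, C}, {A, B, E}, {A, C, E}, {A, D, F}, {B, C, E}, {B, D, F}, {C, D, F}, {D, E, F}, {A, B, C, E}, {A, B, D, F}, {A, C, D, F}, {A, D, E, F}, {B, C, D, F}, {B, D, E, F}, {C, D, E, F}, {A, B, C, D, F}, {A, B, D, E, F}, {A, C, D, E, F}, {B, C, D, E, F}, S }

Check:
Initial family (5 sets): { {}, {C, E}, {A, B, C}, {A, C, D, F}, S }.
Round 1: +6 →
  {B, E}  = ᶜ of {A, C, D, F}
  {D, E, F}  = ᶜ of {A, B, C}
  {A, B, C, E}  = {A, B, C} ∪ {C, E}
  {A, B, D, F}  = ᶜ of {C, E}
  {A, B, C, D, F}  = {A, B, C} ∪ {A, C, D, F}
  {A, C, D, E, F}  = {A, C, D, F} ∪ {C, E}
  — 11 sets.
Round 2. New:
  {B}  = ᶜ of {A, C, D, E, F}
  {E}  = ᶜ of {A, B, C, D, F}
  {D, F}  = ᶜ of {A, B, C, E}
  {B, C, E}  = {B, E} ∪ {C, E}
  {B, D, E, F}  = {B, E} ∪ {D, E, F}
  {C, D, E, F}  = {C, E} ∪ {D, E, F}
  {A, B, D, E, F}  = {B, E} ∪ {A, B, D, F}
  — 18 sets.
Round 3: +6 →
  {C}  = ᶜ of {A, B, D, E, F}
  {A, B}  = ᶜ of {C, D, E, F}
  {A, C}  = ᶜ of {B, D, E, F}
  {A, D, F}  = ᶜ of {B, C, E}
  {B, D, F}  = {B} ∪ {D, F}
  {B, C, D, E, F}  = {B, E} ∪ {C, D, E, F}
  — 24 sets.
Round 4 adds 7:
  {A}  = ᶜ of {B, C, D, E, F}
  {B, C}  = {B} ∪ {C}
  {A, B, E}  = {B, E} ∪ {A, B}
  {A, C, E}  = ᶜ of {B, D, F}
  {C, D, F}  = {C} ∪ {D, F}
  {A, D, E, F}  = {A, D, F} ∪ {E}
  {B, C, D, F}  = {B, D, F} ∪ {C}
  — 31 sets.
Round 5: 1 new —
  {A, E}  = ᶜ of {B, C, D, F}
  — 32 sets.
After Round 6 the family is unchanged; done.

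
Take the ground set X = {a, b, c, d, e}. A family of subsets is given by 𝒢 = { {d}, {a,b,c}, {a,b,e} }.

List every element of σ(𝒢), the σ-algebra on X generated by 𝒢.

Begin from { ∅, {d}, {a,b,c}, {a,b,e}, X } (that is, 𝒢 plus ∅ and X).
Step 1. New:
  {c,d}  = complement {a,b,e}
  {d,e}  = complement {a,b,c}
  {a,b,c,d}  = {a,b,c} ∪ {d}
  {a,b,c,e}  = complement {d}
  {a,b,d,e}  = {a,b,e} ∪ {d}
  — 10 sets.
Step 2: +3 →
  {c}  = complement {a,b,d,e}
  {e}  = complement {a,b,c,d}
  {c,d,e}  = {c,d} ∪ {d,e}
  — 13 sets.
Step 3. New:
  {a,b}  = complement {c,d,e}
  {c,e}  = {c} ∪ {e}
  — 15 sets.
Step 4 adds 1:
  {a,b,d}  = complement {c,e}
  — 16 sets.
Step 5: no new sets; the family is a σ-algebra.

|σ(𝒢)| = 16.  σ(𝒢) = { ∅, {c}, {d}, {e}, {a,b}, {c,d}, {c,e}, {d,e}, {a,b,c}, {a,b,d}, {a,b,e}, {c,d,e}, {a,b,c,d}, {a,b,c,e}, {a,b,d,e}, X }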